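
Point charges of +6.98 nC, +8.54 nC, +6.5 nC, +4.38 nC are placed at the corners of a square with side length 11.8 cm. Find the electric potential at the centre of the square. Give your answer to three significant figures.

Electric potential is a scalar, so the contributions from each charge add algebraically: V = Σ kqᵢ/rᵢ.
The distance from each corner to the centre is a√2/2 = 0.0834 m.
V = k[(6.98×10⁻⁹)/(0.0834) + (8.54×10⁻⁹)/(0.0834) + (6.50×10⁻⁹)/(0.0834) + (4.38×10⁻⁹)/(0.0834)] = 2840 V.

2840 V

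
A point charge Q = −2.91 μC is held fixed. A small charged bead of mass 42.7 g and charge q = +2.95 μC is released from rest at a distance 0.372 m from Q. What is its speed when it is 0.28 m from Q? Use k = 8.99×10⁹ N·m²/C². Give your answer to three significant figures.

1.79 m/s

Only the electrostatic force acts, so mechanical energy is conserved: ½mv² = U₁ − U₂ = kQq(1/r₁ − 1/r₂).
U₁ − U₂ = (8.99×10⁹ N·m²/C²)(-2.91×10⁻⁶ C)(2.95×10⁻⁶ C)(1/0.372 − 1/0.280) = 0.0682 J.
v = √(2·0.0682/0.0427) = 1.79 m/s.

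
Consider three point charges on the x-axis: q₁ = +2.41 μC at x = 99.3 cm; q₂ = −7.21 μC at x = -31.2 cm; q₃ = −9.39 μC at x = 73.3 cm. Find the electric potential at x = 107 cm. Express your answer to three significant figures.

Electric potential is a scalar, so the contributions from each charge add algebraically: V = Σ kqᵢ/rᵢ.
Distances from the field point to each charge: r₁ = 0.0770 m, r₂ = 1.38 m, r₃ = 0.337 m.
V = k[(2.41×10⁻⁶)/(0.0770) + (-7.21×10⁻⁶)/(1.38) + (-9.39×10⁻⁶)/(0.337)] = -1.60×10⁴ V.

-1.60×10⁴ V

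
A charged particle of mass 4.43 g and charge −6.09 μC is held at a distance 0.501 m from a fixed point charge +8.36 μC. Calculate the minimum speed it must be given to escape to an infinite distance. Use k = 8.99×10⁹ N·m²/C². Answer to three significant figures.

20.3 m/s

To just escape, total mechanical energy must reach zero at infinity: ½mv²_min + U = 0, so ½mv²_min = −U = |kQq|/r.
|U| = |kQq|/r = (8.99×10⁹ N·m²/C²)(8.36×10⁻⁶)(6.09×10⁻⁶)/(0.501) = 0.914 J.
v_min = √(2|U|/m) = √(2·0.914/4.43×10⁻³) = 20.3 m/s.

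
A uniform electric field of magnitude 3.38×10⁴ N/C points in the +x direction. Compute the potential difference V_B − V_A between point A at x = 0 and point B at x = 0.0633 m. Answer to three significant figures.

-2140 V

In a uniform field, potential decreases in the direction of E: V_B − V_A = −E·Δx.
V_B − V_A = −(3.38×10⁴ V/m)(0.0633 m) = -2140 V.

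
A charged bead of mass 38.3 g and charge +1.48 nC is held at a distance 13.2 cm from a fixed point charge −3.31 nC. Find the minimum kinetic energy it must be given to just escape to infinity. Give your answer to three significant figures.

3.34×10⁻⁷ J

To just escape, total mechanical energy must reach zero at infinity: ½mv²_min + U = 0, so ½mv²_min = −U = |kQq|/r.
|U| = |kQq|/r = (8.99×10⁹ N·m²/C²)(3.31×10⁻⁹)(1.48×10⁻⁹)/(0.132) = 3.34×10⁻⁷ J.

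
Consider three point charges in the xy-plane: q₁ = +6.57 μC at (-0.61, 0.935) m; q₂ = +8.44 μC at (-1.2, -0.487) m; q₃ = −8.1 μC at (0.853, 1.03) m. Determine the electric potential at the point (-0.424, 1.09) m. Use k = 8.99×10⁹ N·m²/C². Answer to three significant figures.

The total potential is the scalar sum of each charge's contribution, V = Σ kqᵢ/rᵢ.
Distances from the field point to each charge: r₁ = 0.242 m, r₂ = 1.76 m, r₃ = 1.28 m.
V = k[(6.57×10⁻⁶)/(0.242) + (8.44×10⁻⁶)/(1.76) + (-8.10×10⁻⁶)/(1.28)] = 2.30×10⁵ V.

2.30×10⁵ V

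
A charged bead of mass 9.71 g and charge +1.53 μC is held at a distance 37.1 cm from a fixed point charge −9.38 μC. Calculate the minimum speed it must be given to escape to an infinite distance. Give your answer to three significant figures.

8.46 m/s

To just escape, total mechanical energy must reach zero at infinity: ½mv²_min + U = 0, so ½mv²_min = −U = |kQq|/r.
|U| = |kQq|/r = (8.99×10⁹ N·m²/C²)(9.38×10⁻⁶)(1.53×10⁻⁶)/(0.371) = 0.348 J.
v_min = √(2|U|/m) = √(2·0.348/9.71×10⁻³) = 8.46 m/s.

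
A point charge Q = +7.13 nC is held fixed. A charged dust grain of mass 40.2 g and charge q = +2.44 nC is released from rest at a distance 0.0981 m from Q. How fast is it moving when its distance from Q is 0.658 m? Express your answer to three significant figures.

Only the electrostatic force acts, so mechanical energy is conserved: ½mv² = U₁ − U₂ = kQq(1/r₁ − 1/r₂).
U₁ − U₂ = (8.99×10⁹ N·m²/C²)(7.13×10⁻⁹ C)(2.44×10⁻⁹ C)(1/0.0981 − 1/0.658) = 1.36×10⁻⁶ J.
v = √(2·1.36×10⁻⁶/0.0402) = 8.22×10⁻³ m/s.

8.22×10⁻³ m/s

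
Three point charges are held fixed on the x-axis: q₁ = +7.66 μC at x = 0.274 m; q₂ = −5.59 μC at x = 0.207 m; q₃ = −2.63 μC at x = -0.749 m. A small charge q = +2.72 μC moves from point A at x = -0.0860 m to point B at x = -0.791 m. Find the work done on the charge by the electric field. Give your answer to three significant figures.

1.45 J

The work done by the electric force is W_field = −ΔU = −q(V_B − V_A) = q(V_A − V_B).
At A: distances to the source charges are 0.360 m, 0.293 m, 0.663 m; V_A = Σ kqᵢ/rᵢ = -1.59×10⁴ V.
At B: distances to the source charges are 1.06 m, 0.998 m, 0.0420 m; V_B = Σ kqᵢ/rᵢ = -5.49×10⁵ V.
ΔV = V_B − V_A = -5.33×10⁵ V.
W_field = −qΔV = −(2.72×10⁻⁶ C)(-5.33×10⁵ V) = 1.45 J.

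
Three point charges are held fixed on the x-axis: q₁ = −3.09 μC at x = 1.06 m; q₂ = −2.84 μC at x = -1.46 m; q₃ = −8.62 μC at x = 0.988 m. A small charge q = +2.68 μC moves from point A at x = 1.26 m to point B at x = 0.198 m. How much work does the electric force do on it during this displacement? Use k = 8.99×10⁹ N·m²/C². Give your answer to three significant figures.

The work done by the electric force is W_field = −ΔU = −q(V_B − V_A) = q(V_A − V_B).
At A: distances to the source charges are 0.200 m, 2.72 m, 0.272 m; V_A = Σ kqᵢ/rᵢ = -4.33×10⁵ V.
At B: distances to the source charges are 0.862 m, 1.66 m, 0.790 m; V_B = Σ kqᵢ/rᵢ = -1.46×10⁵ V.
ΔV = V_B − V_A = 2.87×10⁵ V.
W_field = −qΔV = −(2.68×10⁻⁶ C)(2.87×10⁵ V) = -0.770 J.

-0.770 J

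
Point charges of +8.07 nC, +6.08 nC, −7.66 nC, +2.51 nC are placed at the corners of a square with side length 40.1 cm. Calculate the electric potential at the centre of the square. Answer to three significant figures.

285 V

The total potential is the scalar sum of each charge's contribution, V = Σ kqᵢ/rᵢ.
The distance from each corner to the centre is a√2/2 = 0.284 m.
V = k[(8.07×10⁻⁹)/(0.284) + (6.08×10⁻⁹)/(0.284) + (-7.66×10⁻⁹)/(0.284) + (2.51×10⁻⁹)/(0.284)] = 285 V.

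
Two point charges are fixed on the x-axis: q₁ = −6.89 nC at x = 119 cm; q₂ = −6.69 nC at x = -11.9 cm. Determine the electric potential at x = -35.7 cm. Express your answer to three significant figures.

-293 V

The total potential is the scalar sum of each charge's contribution, V = Σ kqᵢ/rᵢ.
Distances from the field point to each charge: r₁ = 1.55 m, r₂ = 0.238 m.
V = k[(-6.89×10⁻⁹)/(1.55) + (-6.69×10⁻⁹)/(0.238)] = -293 V.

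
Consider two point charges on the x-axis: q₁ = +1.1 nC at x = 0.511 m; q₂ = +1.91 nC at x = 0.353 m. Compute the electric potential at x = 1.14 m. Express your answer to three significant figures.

Electric potential is a scalar, so the contributions from each charge add algebraically: V = Σ kqᵢ/rᵢ.
Distances from the field point to each charge: r₁ = 0.629 m, r₂ = 0.787 m.
V = k[(1.10×10⁻⁹)/(0.629) + (1.91×10⁻⁹)/(0.787)] = 37.5 V.

37.5 V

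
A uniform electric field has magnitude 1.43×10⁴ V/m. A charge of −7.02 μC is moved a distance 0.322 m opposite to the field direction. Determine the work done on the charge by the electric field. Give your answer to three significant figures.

0.0323 J

The potential change for a displacement 0.322 m opposite to the field direction is ΔV = +Ed = 4600 V.
W_field = −qΔV = 0.0323 J.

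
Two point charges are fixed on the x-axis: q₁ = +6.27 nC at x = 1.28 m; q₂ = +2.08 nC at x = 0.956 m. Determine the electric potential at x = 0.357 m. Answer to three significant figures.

Electric potential is a scalar, so the contributions from each charge add algebraically: V = Σ kqᵢ/rᵢ.
Distances from the field point to each charge: r₁ = 0.923 m, r₂ = 0.599 m.
V = k[(6.27×10⁻⁹)/(0.923) + (2.08×10⁻⁹)/(0.599)] = 92.3 V.

92.3 V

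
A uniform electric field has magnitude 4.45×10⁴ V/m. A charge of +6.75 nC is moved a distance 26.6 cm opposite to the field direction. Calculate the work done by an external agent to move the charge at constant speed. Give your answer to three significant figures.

The potential change for a displacement 26.6 cm opposite to the field direction is ΔV = +Ed = 1.18×10⁴ V.
W_ext = qΔV = 7.99×10⁻⁵ J.

7.99×10⁻⁵ J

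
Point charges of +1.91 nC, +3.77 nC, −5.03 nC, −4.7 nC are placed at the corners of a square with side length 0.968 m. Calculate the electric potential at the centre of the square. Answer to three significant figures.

-53.2 V

Electric potential is a scalar, so the contributions from each charge add algebraically: V = Σ kqᵢ/rᵢ.
The distance from each corner to the centre is a√2/2 = 0.684 m.
V = k[(1.91×10⁻⁹)/(0.684) + (3.77×10⁻⁹)/(0.684) + (-5.03×10⁻⁹)/(0.684) + (-4.70×10⁻⁹)/(0.684)] = -53.2 V.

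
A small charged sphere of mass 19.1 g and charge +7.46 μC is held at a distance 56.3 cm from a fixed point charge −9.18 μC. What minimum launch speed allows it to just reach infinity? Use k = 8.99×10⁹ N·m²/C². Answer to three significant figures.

10.7 m/s

To just escape, total mechanical energy must reach zero at infinity: ½mv²_min + U = 0, so ½mv²_min = −U = |kQq|/r.
|U| = |kQq|/r = (8.99×10⁹ N·m²/C²)(9.18×10⁻⁶)(7.46×10⁻⁶)/(0.563) = 1.09 J.
v_min = √(2|U|/m) = √(2·1.09/0.0191) = 10.7 m/s.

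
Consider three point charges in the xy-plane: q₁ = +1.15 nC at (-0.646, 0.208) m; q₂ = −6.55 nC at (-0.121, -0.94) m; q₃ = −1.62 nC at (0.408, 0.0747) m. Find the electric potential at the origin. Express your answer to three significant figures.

The total potential is the scalar sum of each charge's contribution, V = Σ kqᵢ/rᵢ.
Distances from the field point to each charge: r₁ = 0.679 m, r₂ = 0.948 m, r₃ = 0.415 m.
V = k[(1.15×10⁻⁹)/(0.679) + (-6.55×10⁻⁹)/(0.948) + (-1.62×10⁻⁹)/(0.415)] = -82.0 V.

-82.0 V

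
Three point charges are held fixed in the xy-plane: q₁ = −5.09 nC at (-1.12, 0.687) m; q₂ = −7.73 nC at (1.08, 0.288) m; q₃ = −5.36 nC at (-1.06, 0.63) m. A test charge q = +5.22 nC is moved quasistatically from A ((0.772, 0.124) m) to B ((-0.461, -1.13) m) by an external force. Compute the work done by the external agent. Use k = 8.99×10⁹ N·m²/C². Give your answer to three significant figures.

For quasistatic motion the external work equals the change in potential energy: W_ext = qΔV = q(V_B − V_A).
At A: distances to the source charges are 1.97 m, 0.349 m, 1.90 m; V_A = Σ kqᵢ/rᵢ = -248 V.
At B: distances to the source charges are 1.93 m, 2.09 m, 1.86 m; V_B = Σ kqᵢ/rᵢ = -82.8 V.
ΔV = V_B − V_A = 165 V.
W_ext = qΔV = (5.22×10⁻⁹ C)(165 V) = 8.61×10⁻⁷ J.

8.61×10⁻⁷ J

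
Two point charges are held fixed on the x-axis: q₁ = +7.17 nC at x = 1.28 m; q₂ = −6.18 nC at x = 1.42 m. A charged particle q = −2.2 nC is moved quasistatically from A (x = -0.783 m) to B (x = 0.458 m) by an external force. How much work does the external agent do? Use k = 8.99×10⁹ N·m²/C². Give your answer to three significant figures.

-3.22×10⁻⁸ J

For quasistatic motion the external work equals the change in potential energy: W_ext = qΔV = q(V_B − V_A).
At A: distances to the source charges are 2.06 m, 2.20 m; V_A = Σ kqᵢ/rᵢ = 6.03 V.
At B: distances to the source charges are 0.822 m, 0.962 m; V_B = Σ kqᵢ/rᵢ = 20.7 V.
ΔV = V_B − V_A = 14.6 V.
W_ext = qΔV = (-2.20×10⁻⁹ C)(14.6 V) = -3.22×10⁻⁸ J.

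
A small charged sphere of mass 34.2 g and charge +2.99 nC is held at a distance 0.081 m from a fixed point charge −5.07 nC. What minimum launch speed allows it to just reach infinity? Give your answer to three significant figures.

To just escape, total mechanical energy must reach zero at infinity: ½mv²_min + U = 0, so ½mv²_min = −U = |kQq|/r.
|U| = |kQq|/r = (8.99×10⁹ N·m²/C²)(5.07×10⁻⁹)(2.99×10⁻⁹)/(0.0810) = 1.68×10⁻⁶ J.
v_min = √(2|U|/m) = √(2·1.68×10⁻⁶/0.0342) = 9.92×10⁻³ m/s.

9.92×10⁻³ m/s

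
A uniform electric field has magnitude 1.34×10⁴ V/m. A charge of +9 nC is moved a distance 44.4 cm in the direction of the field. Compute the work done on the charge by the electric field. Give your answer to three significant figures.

The potential change for a displacement 44.4 cm in the direction of the field is ΔV = −Ed = -5950 V.
W_field = −qΔV = 5.35×10⁻⁵ J.

5.35×10⁻⁵ J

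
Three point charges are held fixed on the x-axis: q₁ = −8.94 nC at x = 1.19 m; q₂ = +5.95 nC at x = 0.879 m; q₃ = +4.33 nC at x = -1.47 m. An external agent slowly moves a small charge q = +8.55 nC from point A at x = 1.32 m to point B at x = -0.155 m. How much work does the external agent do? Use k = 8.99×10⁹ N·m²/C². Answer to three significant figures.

For quasistatic motion the external work equals the change in potential energy: W_ext = qΔV = q(V_B − V_A).
At A: distances to the source charges are 0.130 m, 0.441 m, 2.79 m; V_A = Σ kqᵢ/rᵢ = -483 V.
At B: distances to the source charges are 1.34 m, 1.03 m, 1.31 m; V_B = Σ kqᵢ/rᵢ = 21.6 V.
ΔV = V_B − V_A = 505 V.
W_ext = qΔV = (8.55×10⁻⁹ C)(505 V) = 4.31×10⁻⁶ J.

4.31×10⁻⁶ J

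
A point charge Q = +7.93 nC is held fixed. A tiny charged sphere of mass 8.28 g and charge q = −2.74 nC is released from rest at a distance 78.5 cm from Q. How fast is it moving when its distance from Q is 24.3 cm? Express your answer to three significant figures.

0.0116 m/s

Only the electrostatic force acts, so mechanical energy is conserved: ½mv² = U₁ − U₂ = kQq(1/r₁ − 1/r₂).
U₁ − U₂ = (8.99×10⁹ N·m²/C²)(7.93×10⁻⁹ C)(-2.74×10⁻⁹ C)(1/0.785 − 1/0.243) = 5.55×10⁻⁷ J.
v = √(2·5.55×10⁻⁷/8.28×10⁻³) = 0.0116 m/s.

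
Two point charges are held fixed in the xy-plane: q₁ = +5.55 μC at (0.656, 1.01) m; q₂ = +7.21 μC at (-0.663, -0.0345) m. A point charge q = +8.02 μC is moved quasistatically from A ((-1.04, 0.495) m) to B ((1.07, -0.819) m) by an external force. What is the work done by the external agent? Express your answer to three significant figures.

For quasistatic motion the external work equals the change in potential energy: W_ext = qΔV = q(V_B − V_A).
At A: distances to the source charges are 1.77 m, 0.650 m; V_A = Σ kqᵢ/rᵢ = 1.28×10⁵ V.
At B: distances to the source charges are 1.88 m, 1.90 m; V_B = Σ kqᵢ/rᵢ = 6.07×10⁴ V.
ΔV = V_B − V_A = -6.72×10⁴ V.
W_ext = qΔV = (8.02×10⁻⁶ C)(-6.72×10⁴ V) = -0.539 J.

-0.539 J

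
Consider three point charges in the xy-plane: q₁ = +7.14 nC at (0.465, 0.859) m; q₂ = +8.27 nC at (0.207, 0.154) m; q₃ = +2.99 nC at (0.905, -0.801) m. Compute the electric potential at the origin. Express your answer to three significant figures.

376 V

Electric potential is a scalar, so the contributions from each charge add algebraically: V = Σ kqᵢ/rᵢ.
Distances from the field point to each charge: r₁ = 0.977 m, r₂ = 0.258 m, r₃ = 1.21 m.
V = k[(7.14×10⁻⁹)/(0.977) + (8.27×10⁻⁹)/(0.258) + (2.99×10⁻⁹)/(1.21)] = 376 V.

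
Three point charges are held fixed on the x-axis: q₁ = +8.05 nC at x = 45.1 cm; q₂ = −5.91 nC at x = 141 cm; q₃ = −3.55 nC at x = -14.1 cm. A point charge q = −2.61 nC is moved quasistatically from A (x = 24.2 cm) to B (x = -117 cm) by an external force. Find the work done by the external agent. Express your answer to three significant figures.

5.86×10⁻⁷ J

For quasistatic motion the external work equals the change in potential energy: W_ext = qΔV = q(V_B − V_A).
At A: distances to the source charges are 0.209 m, 1.17 m, 0.383 m; V_A = Σ kqᵢ/rᵢ = 217 V.
At B: distances to the source charges are 1.62 m, 2.58 m, 1.03 m; V_B = Σ kqᵢ/rᵢ = -6.96 V.
ΔV = V_B − V_A = -224 V.
W_ext = qΔV = (-2.61×10⁻⁹ C)(-224 V) = 5.86×10⁻⁷ J.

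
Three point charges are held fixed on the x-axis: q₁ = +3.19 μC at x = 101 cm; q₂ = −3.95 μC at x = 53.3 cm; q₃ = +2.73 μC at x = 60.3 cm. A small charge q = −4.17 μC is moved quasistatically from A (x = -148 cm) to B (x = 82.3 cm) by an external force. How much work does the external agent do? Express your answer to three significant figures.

-0.570 J

For quasistatic motion the external work equals the change in potential energy: W_ext = qΔV = q(V_B − V_A).
At A: distances to the source charges are 2.49 m, 2.01 m, 2.08 m; V_A = Σ kqᵢ/rᵢ = 5660 V.
At B: distances to the source charges are 0.187 m, 0.290 m, 0.220 m; V_B = Σ kqᵢ/rᵢ = 1.42×10⁵ V.
ΔV = V_B − V_A = 1.37×10⁵ V.
W_ext = qΔV = (-4.17×10⁻⁶ C)(1.37×10⁵ V) = -0.570 J.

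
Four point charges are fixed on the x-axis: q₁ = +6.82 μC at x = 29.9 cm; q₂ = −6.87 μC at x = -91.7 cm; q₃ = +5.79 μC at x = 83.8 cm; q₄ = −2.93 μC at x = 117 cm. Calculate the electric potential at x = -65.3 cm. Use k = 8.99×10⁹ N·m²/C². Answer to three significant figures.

-1.49×10⁵ V

Electric potential is a scalar, so the contributions from each charge add algebraically: V = Σ kqᵢ/rᵢ.
Distances from the field point to each charge: r₁ = 0.952 m, r₂ = 0.264 m, r₃ = 1.49 m, r₄ = 1.82 m.
V = k[(6.82×10⁻⁶)/(0.952) + (-6.87×10⁻⁶)/(0.264) + (5.79×10⁻⁶)/(1.49) + (-2.93×10⁻⁶)/(1.82)] = -1.49×10⁵ V.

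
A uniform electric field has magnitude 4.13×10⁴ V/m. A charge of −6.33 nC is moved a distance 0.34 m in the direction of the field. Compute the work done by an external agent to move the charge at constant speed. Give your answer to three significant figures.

8.89×10⁻⁵ J

The potential change for a displacement 0.34 m in the direction of the field is ΔV = −Ed = -1.40×10⁴ V.
W_ext = qΔV = 8.89×10⁻⁵ J.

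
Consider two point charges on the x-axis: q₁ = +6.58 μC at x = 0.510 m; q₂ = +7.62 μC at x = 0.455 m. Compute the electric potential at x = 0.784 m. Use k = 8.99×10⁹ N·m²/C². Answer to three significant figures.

4.24×10⁵ V

Electric potential is a scalar, so the contributions from each charge add algebraically: V = Σ kqᵢ/rᵢ.
Distances from the field point to each charge: r₁ = 0.274 m, r₂ = 0.329 m.
V = k[(6.58×10⁻⁶)/(0.274) + (7.62×10⁻⁶)/(0.329)] = 4.24×10⁵ V.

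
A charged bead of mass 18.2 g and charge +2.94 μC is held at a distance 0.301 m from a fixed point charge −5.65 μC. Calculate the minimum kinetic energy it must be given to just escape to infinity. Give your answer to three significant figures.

To just escape, total mechanical energy must reach zero at infinity: ½mv²_min + U = 0, so ½mv²_min = −U = |kQq|/r.
|U| = |kQq|/r = (8.99×10⁹ N·m²/C²)(5.65×10⁻⁶)(2.94×10⁻⁶)/(0.301) = 0.496 J.

0.496 J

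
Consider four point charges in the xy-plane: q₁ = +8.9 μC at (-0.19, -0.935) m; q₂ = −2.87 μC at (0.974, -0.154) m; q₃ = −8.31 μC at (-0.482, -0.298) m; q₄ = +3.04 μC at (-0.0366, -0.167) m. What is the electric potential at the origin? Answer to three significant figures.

8.57×10⁴ V

The total potential is the scalar sum of each charge's contribution, V = Σ kqᵢ/rᵢ.
Distances from the field point to each charge: r₁ = 0.954 m, r₂ = 0.986 m, r₃ = 0.567 m, r₄ = 0.171 m.
V = k[(8.90×10⁻⁶)/(0.954) + (-2.87×10⁻⁶)/(0.986) + (-8.31×10⁻⁶)/(0.567) + (3.04×10⁻⁶)/(0.171)] = 8.57×10⁴ V.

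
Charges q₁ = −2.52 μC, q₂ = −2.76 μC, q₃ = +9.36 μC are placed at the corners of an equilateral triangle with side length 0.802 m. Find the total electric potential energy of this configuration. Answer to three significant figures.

The assembly work is the sum of pairwise potential energies, U = Σ_{i<j} kqᵢqⱼ/rᵢⱼ.
All three pair separations equal the side length, 0.802 m.
U = (0.0780) + (-0.264) + (-0.290) = -0.476 J.

-0.476 J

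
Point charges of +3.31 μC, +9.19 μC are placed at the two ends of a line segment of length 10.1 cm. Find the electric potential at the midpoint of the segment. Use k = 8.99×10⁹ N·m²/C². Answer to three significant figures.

2.23×10⁶ V

The total potential is the scalar sum of each charge's contribution, V = Σ kqᵢ/rᵢ.
Each charge is 0.0505 m from the midpoint.
V = k[(3.31×10⁻⁶)/(0.0505) + (9.19×10⁻⁶)/(0.0505)] = 2.23×10⁶ V.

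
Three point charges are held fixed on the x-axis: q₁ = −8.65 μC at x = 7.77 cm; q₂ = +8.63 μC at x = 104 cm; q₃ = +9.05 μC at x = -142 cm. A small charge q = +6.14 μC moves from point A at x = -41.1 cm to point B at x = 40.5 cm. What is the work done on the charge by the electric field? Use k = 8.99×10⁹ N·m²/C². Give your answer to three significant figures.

The work done by the electric force is W_field = −ΔU = −q(V_B − V_A) = q(V_A − V_B).
At A: distances to the source charges are 0.489 m, 1.45 m, 1.01 m; V_A = Σ kqᵢ/rᵢ = -2.50×10⁴ V.
At B: distances to the source charges are 0.327 m, 0.635 m, 1.82 m; V_B = Σ kqᵢ/rᵢ = -7.08×10⁴ V.
ΔV = V_B − V_A = -4.58×10⁴ V.
W_field = −qΔV = −(6.14×10⁻⁶ C)(-4.58×10⁴ V) = 0.281 J.

0.281 J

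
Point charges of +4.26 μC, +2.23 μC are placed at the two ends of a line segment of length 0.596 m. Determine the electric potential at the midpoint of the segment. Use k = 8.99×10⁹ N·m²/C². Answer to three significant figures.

The total potential is the scalar sum of each charge's contribution, V = Σ kqᵢ/rᵢ.
Each charge is 0.298 m from the midpoint.
V = k[(4.26×10⁻⁶)/(0.298) + (2.23×10⁻⁶)/(0.298)] = 1.96×10⁵ V.

1.96×10⁵ V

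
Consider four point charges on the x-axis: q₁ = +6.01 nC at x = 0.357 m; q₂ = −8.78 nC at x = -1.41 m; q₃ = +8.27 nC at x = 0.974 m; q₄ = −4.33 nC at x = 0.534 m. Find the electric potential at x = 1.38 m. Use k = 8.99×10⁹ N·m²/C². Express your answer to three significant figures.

162 V

The total potential is the scalar sum of each charge's contribution, V = Σ kqᵢ/rᵢ.
Distances from the field point to each charge: r₁ = 1.02 m, r₂ = 2.79 m, r₃ = 0.406 m, r₄ = 0.846 m.
V = k[(6.01×10⁻⁹)/(1.02) + (-8.78×10⁻⁹)/(2.79) + (8.27×10⁻⁹)/(0.406) + (-4.33×10⁻⁹)/(0.846)] = 162 V.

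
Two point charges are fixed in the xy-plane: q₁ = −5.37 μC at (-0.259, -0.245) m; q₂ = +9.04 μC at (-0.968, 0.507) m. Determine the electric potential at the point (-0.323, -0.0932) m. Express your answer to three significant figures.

The total potential is the scalar sum of each charge's contribution, V = Σ kqᵢ/rᵢ.
Distances from the field point to each charge: r₁ = 0.165 m, r₂ = 0.881 m.
V = k[(-5.37×10⁻⁶)/(0.165) + (9.04×10⁻⁶)/(0.881)] = -2.01×10⁵ V.

-2.01×10⁵ V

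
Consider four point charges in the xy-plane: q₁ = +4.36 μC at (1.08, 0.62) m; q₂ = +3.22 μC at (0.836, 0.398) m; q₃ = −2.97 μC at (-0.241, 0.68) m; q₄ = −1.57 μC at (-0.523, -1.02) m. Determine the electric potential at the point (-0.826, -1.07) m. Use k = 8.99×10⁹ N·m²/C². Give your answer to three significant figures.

-3.20×10⁴ V

The total potential is the scalar sum of each charge's contribution, V = Σ kqᵢ/rᵢ.
Distances from the field point to each charge: r₁ = 2.55 m, r₂ = 2.22 m, r₃ = 1.85 m, r₄ = 0.307 m.
V = k[(4.36×10⁻⁶)/(2.55) + (3.22×10⁻⁶)/(2.22) + (-2.97×10⁻⁶)/(1.85) + (-1.57×10⁻⁶)/(0.307)] = -3.20×10⁴ V.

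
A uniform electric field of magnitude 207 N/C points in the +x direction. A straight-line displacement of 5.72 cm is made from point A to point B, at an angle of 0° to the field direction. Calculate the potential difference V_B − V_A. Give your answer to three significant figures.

-11.8 V

Only the component of displacement along E changes the potential: ΔV = −E·d·cosθ.
ΔV = −(207 V/m)(0.0572 m)cos0° = -11.8 V.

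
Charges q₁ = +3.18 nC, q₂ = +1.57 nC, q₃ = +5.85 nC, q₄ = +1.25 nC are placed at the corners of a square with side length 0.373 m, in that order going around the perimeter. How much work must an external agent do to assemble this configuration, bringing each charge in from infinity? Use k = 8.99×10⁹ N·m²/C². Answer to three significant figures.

9.64×10⁻⁷ J

The work to assemble the configuration equals its total potential energy, U = Σ kqᵢqⱼ/rᵢⱼ over all pairs.
The four side pairs have separation 0.373 m and the two diagonal pairs 0.528 m.
Summing all 6 pair terms gives U = 9.64×10⁻⁷ J.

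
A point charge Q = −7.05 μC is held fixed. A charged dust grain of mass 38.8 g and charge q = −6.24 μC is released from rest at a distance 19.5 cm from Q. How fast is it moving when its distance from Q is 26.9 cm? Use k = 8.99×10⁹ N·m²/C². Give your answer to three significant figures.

5.36 m/s

Only the electrostatic force acts, so mechanical energy is conserved: ½mv² = U₁ − U₂ = kQq(1/r₁ − 1/r₂).
U₁ − U₂ = (8.99×10⁹ N·m²/C²)(-7.05×10⁻⁶ C)(-6.24×10⁻⁶ C)(1/0.195 − 1/0.269) = 0.558 J.
v = √(2·0.558/0.0388) = 5.36 m/s.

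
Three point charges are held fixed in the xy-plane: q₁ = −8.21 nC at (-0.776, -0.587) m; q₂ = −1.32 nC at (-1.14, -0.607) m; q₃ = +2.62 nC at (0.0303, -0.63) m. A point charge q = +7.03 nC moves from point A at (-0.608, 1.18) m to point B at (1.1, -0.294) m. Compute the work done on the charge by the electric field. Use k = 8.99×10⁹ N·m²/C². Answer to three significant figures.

The work done by the electric force is W_field = −ΔU = −q(V_B − V_A) = q(V_A − V_B).
At A: distances to the source charges are 1.77 m, 1.86 m, 1.92 m; V_A = Σ kqᵢ/rᵢ = -35.7 V.
At B: distances to the source charges are 1.90 m, 2.26 m, 1.12 m; V_B = Σ kqᵢ/rᵢ = -23.1 V.
ΔV = V_B − V_A = 12.6 V.
W_field = −qΔV = −(7.03×10⁻⁹ C)(12.6 V) = -8.83×10⁻⁸ J.

-8.83×10⁻⁸ J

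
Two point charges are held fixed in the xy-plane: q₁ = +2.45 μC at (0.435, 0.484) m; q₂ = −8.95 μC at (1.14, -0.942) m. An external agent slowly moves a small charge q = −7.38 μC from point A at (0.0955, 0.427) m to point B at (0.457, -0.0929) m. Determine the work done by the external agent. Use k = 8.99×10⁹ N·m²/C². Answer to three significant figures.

For quasistatic motion the external work equals the change in potential energy: W_ext = qΔV = q(V_B − V_A).
At A: distances to the source charges are 0.344 m, 1.72 m; V_A = Σ kqᵢ/rᵢ = 1.73×10⁴ V.
At B: distances to the source charges are 0.577 m, 1.09 m; V_B = Σ kqᵢ/rᵢ = -3.57×10⁴ V.
ΔV = V_B − V_A = -5.29×10⁴ V.
W_ext = qΔV = (-7.38×10⁻⁶ C)(-5.29×10⁴ V) = 0.391 J.

0.391 J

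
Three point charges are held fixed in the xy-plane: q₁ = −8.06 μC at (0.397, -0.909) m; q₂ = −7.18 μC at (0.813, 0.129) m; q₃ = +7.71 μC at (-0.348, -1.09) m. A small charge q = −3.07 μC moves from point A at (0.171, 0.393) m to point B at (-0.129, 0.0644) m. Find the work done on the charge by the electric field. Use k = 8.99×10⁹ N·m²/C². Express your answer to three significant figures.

0.0886 J

The work done by the electric force is W_field = −ΔU = −q(V_B − V_A) = q(V_A − V_B).
At A: distances to the source charges are 1.32 m, 0.694 m, 1.57 m; V_A = Σ kqᵢ/rᵢ = -1.04×10⁵ V.
At B: distances to the source charges are 1.11 m, 0.944 m, 1.17 m; V_B = Σ kqᵢ/rᵢ = -7.49×10⁴ V.
ΔV = V_B − V_A = 2.88×10⁴ V.
W_field = −qΔV = −(-3.07×10⁻⁶ C)(2.88×10⁴ V) = 0.0886 J.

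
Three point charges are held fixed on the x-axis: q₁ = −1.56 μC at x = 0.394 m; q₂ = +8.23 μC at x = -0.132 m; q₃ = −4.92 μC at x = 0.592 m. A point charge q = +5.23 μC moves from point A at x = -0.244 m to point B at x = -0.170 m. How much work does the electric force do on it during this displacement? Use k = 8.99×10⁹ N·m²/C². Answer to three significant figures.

The work done by the electric force is W_field = −ΔU = −q(V_B − V_A) = q(V_A − V_B).
At A: distances to the source charges are 0.638 m, 0.112 m, 0.836 m; V_A = Σ kqᵢ/rᵢ = 5.86×10⁵ V.
At B: distances to the source charges are 0.564 m, 0.0380 m, 0.762 m; V_B = Σ kqᵢ/rᵢ = 1.86×10⁶ V.
ΔV = V_B − V_A = 1.28×10⁶ V.
W_field = −qΔV = −(5.23×10⁻⁶ C)(1.28×10⁶ V) = -6.69 J.

-6.69 J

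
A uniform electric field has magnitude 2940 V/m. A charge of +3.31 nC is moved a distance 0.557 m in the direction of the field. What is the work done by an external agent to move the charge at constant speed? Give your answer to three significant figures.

-5.42×10⁻⁶ J

The potential change for a displacement 0.557 m in the direction of the field is ΔV = −Ed = -1640 V.
W_ext = qΔV = -5.42×10⁻⁶ J.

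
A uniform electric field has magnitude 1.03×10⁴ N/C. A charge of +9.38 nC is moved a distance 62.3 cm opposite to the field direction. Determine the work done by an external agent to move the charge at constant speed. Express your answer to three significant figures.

The potential change for a displacement 62.3 cm opposite to the field direction is ΔV = +Ed = 6420 V.
W_ext = qΔV = 6.02×10⁻⁵ J.

6.02×10⁻⁵ J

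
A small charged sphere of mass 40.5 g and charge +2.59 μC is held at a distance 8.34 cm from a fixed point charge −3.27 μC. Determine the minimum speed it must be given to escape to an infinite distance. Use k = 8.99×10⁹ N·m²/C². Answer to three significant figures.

To just escape, total mechanical energy must reach zero at infinity: ½mv²_min + U = 0, so ½mv²_min = −U = |kQq|/r.
|U| = |kQq|/r = (8.99×10⁹ N·m²/C²)(3.27×10⁻⁶)(2.59×10⁻⁶)/(0.0834) = 0.913 J.
v_min = √(2|U|/m) = √(2·0.913/0.0405) = 6.71 m/s.

6.71 m/s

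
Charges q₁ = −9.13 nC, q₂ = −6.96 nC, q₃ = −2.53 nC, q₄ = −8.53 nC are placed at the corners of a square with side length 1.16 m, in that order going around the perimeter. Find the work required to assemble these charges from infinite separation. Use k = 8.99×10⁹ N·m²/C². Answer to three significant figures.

1.85×10⁻⁶ J

The assembly work is the sum of pairwise potential energies, U = Σ_{i<j} kqᵢqⱼ/rᵢⱼ.
The four side pairs have separation 1.16 m and the two diagonal pairs 1.64 m.
Summing all 6 pair terms gives U = 1.85×10⁻⁶ J.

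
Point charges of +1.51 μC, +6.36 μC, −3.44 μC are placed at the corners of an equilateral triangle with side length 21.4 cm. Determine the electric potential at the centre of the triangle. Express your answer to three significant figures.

3.22×10⁵ V

Electric potential is a scalar, so the contributions from each charge add algebraically: V = Σ kqᵢ/rᵢ.
The distance from each vertex to the centroid is a/√3 = 0.124 m.
V = k[(1.51×10⁻⁶)/(0.124) + (6.36×10⁻⁶)/(0.124) + (-3.44×10⁻⁶)/(0.124)] = 3.22×10⁵ V.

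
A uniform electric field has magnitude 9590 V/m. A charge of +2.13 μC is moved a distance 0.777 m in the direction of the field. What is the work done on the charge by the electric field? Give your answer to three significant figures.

The potential change for a displacement 0.777 m in the direction of the field is ΔV = −Ed = -7450 V.
W_field = −qΔV = 0.0159 J.

0.0159 J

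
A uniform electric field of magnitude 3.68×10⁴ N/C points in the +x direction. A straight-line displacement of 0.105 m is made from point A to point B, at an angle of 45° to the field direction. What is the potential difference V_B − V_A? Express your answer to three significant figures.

Only the component of displacement along E changes the potential: ΔV = −E·d·cosθ.
ΔV = −(3.68×10⁴ V/m)(0.105 m)cos45° = -2730 V.

-2730 V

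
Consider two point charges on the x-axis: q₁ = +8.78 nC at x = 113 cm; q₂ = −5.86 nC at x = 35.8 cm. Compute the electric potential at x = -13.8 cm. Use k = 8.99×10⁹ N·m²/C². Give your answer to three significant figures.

Electric potential is a scalar, so the contributions from each charge add algebraically: V = Σ kqᵢ/rᵢ.
Distances from the field point to each charge: r₁ = 1.27 m, r₂ = 0.496 m.
V = k[(8.78×10⁻⁹)/(1.27) + (-5.86×10⁻⁹)/(0.496)] = -44.0 V.

-44.0 V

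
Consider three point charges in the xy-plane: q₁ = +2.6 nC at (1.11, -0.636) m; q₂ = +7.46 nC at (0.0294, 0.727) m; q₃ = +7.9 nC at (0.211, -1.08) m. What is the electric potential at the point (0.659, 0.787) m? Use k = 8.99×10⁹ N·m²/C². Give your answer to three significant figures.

159 V

Electric potential is a scalar, so the contributions from each charge add algebraically: V = Σ kqᵢ/rᵢ.
Distances from the field point to each charge: r₁ = 1.49 m, r₂ = 0.632 m, r₃ = 1.92 m.
V = k[(2.60×10⁻⁹)/(1.49) + (7.46×10⁻⁹)/(0.632) + (7.90×10⁻⁹)/(1.92)] = 159 V.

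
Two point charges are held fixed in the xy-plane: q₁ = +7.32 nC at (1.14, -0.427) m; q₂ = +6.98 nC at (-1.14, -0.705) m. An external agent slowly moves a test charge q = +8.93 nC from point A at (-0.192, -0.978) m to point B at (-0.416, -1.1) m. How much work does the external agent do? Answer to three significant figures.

For quasistatic motion the external work equals the change in potential energy: W_ext = qΔV = q(V_B − V_A).
At A: distances to the source charges are 1.44 m, 0.987 m; V_A = Σ kqᵢ/rᵢ = 109 V.
At B: distances to the source charges are 1.70 m, 0.825 m; V_B = Σ kqᵢ/rᵢ = 115 V.
ΔV = V_B − V_A = 5.64 V.
W_ext = qΔV = (8.93×10⁻⁹ C)(5.64 V) = 5.04×10⁻⁸ J.

5.04×10⁻⁸ J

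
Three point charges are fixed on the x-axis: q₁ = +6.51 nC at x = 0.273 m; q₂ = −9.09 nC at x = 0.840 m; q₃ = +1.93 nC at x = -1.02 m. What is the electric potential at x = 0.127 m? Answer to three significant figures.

The total potential is the scalar sum of each charge's contribution, V = Σ kqᵢ/rᵢ.
Distances from the field point to each charge: r₁ = 0.146 m, r₂ = 0.713 m, r₃ = 1.15 m.
V = k[(6.51×10⁻⁹)/(0.146) + (-9.09×10⁻⁹)/(0.713) + (1.93×10⁻⁹)/(1.15)] = 301 V.

301 V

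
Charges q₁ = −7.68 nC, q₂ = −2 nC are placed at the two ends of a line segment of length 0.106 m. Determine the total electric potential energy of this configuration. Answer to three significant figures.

1.30×10⁻⁶ J

The assembly work is the sum of pairwise potential energies, U = Σ_{i<j} kqᵢqⱼ/rᵢⱼ.
The separation is r = 0.106 m.
U = (1.30×10⁻⁶) = 1.30×10⁻⁶ J.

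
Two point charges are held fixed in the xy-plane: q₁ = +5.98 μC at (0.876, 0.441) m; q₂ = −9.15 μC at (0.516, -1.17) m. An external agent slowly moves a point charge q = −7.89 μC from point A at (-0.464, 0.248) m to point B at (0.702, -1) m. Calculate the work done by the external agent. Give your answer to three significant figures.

2.22 J

For quasistatic motion the external work equals the change in potential energy: W_ext = qΔV = q(V_B − V_A).
At A: distances to the source charges are 1.35 m, 1.72 m; V_A = Σ kqᵢ/rᵢ = -8010 V.
At B: distances to the source charges are 1.45 m, 0.252 m; V_B = Σ kqᵢ/rᵢ = -2.89×10⁵ V.
ΔV = V_B − V_A = -2.81×10⁵ V.
W_ext = qΔV = (-7.89×10⁻⁶ C)(-2.81×10⁵ V) = 2.22 J.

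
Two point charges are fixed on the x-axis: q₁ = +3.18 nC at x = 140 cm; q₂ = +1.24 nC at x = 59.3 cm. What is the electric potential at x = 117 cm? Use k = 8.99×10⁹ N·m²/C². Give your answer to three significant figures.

144 V

Electric potential is a scalar, so the contributions from each charge add algebraically: V = Σ kqᵢ/rᵢ.
Distances from the field point to each charge: r₁ = 0.230 m, r₂ = 0.577 m.
V = k[(3.18×10⁻⁹)/(0.230) + (1.24×10⁻⁹)/(0.577)] = 144 V.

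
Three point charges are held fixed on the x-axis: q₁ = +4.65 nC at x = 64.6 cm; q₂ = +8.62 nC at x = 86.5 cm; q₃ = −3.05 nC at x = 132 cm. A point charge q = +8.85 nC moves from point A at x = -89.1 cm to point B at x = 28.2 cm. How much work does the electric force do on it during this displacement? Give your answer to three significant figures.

-1.44×10⁻⁶ J

The work done by the electric force is W_field = −ΔU = −q(V_B − V_A) = q(V_A − V_B).
At A: distances to the source charges are 1.54 m, 1.76 m, 2.21 m; V_A = Σ kqᵢ/rᵢ = 58.9 V.
At B: distances to the source charges are 0.364 m, 0.583 m, 1.04 m; V_B = Σ kqᵢ/rᵢ = 221 V.
ΔV = V_B − V_A = 162 V.
W_field = −qΔV = −(8.85×10⁻⁹ C)(162 V) = -1.44×10⁻⁶ J.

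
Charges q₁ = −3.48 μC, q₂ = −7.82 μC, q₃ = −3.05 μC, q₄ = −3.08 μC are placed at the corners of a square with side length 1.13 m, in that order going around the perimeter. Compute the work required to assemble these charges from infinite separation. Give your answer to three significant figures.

The assembly work is the sum of pairwise potential energies, U = Σ_{i<j} kqᵢqⱼ/rᵢⱼ.
The four side pairs have separation 1.13 m and the two diagonal pairs 1.60 m.
Summing all 6 pair terms gives U = 0.761 J.

0.761 J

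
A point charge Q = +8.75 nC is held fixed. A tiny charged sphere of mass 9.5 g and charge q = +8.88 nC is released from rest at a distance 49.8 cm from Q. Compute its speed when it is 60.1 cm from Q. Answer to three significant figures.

7.11×10⁻³ m/s

Only the electrostatic force acts, so mechanical energy is conserved: ½mv² = U₁ − U₂ = kQq(1/r₁ − 1/r₂).
U₁ − U₂ = (8.99×10⁹ N·m²/C²)(8.75×10⁻⁹ C)(8.88×10⁻⁹ C)(1/0.498 − 1/0.601) = 2.40×10⁻⁷ J.
v = √(2·2.40×10⁻⁷/9.50×10⁻³) = 7.11×10⁻³ m/s.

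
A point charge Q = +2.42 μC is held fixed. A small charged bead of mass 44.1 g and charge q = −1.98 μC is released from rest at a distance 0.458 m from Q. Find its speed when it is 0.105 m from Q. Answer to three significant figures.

Only the electrostatic force acts, so mechanical energy is conserved: ½mv² = U₁ − U₂ = kQq(1/r₁ − 1/r₂).
U₁ − U₂ = (8.99×10⁹ N·m²/C²)(2.42×10⁻⁶ C)(-1.98×10⁻⁶ C)(1/0.458 − 1/0.105) = 0.316 J.
v = √(2·0.316/0.0441) = 3.79 m/s.

3.79 m/s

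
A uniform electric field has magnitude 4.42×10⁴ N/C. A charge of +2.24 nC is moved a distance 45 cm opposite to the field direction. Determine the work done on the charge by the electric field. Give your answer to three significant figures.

-4.46×10⁻⁵ J

The potential change for a displacement 45 cm opposite to the field direction is ΔV = +Ed = 1.99×10⁴ V.
W_field = −qΔV = -4.46×10⁻⁵ J.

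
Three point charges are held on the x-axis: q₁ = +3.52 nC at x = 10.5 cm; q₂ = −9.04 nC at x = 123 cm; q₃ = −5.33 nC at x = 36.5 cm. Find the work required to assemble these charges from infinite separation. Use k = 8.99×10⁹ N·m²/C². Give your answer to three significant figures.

-4.02×10⁻⁷ J

The work to assemble the configuration equals its total potential energy, U = Σ kqᵢqⱼ/rᵢⱼ over all pairs.
Pair separations: r₁₂ = 1.12 m, r₁₃ = 0.260 m, r₂₃ = 0.865 m.
U = (-2.54×10⁻⁷) + (-6.49×10⁻⁷) + (5.01×10⁻⁷) = -4.02×10⁻⁷ J.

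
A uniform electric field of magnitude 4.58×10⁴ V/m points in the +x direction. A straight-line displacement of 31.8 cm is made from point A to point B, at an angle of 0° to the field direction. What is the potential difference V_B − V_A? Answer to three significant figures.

Only the component of displacement along E changes the potential: ΔV = −E·d·cosθ.
ΔV = −(4.58×10⁴ V/m)(0.318 m)cos0° = -1.46×10⁴ V.

-1.46×10⁴ V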